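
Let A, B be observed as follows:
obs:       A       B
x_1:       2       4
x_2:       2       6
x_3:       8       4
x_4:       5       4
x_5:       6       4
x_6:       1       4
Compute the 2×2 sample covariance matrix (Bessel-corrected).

Step 1 — column means:
  mean(A) = (2 + 2 + 8 + 5 + 6 + 1) / 6 = 24/6 = 4
  mean(B) = (4 + 6 + 4 + 4 + 4 + 4) / 6 = 26/6 = 4.3333

Step 2 — sample covariance S[i,j] = (1/(n-1)) · Σ_k (x_{k,i} - mean_i) · (x_{k,j} - mean_j), with n-1 = 5.
  S[A,A] = ((-2)·(-2) + (-2)·(-2) + (4)·(4) + (1)·(1) + (2)·(2) + (-3)·(-3)) / 5 = 38/5 = 7.6
  S[A,B] = ((-2)·(-0.3333) + (-2)·(1.6667) + (4)·(-0.3333) + (1)·(-0.3333) + (2)·(-0.3333) + (-3)·(-0.3333)) / 5 = -4/5 = -0.8
  S[B,B] = ((-0.3333)·(-0.3333) + (1.6667)·(1.6667) + (-0.3333)·(-0.3333) + (-0.3333)·(-0.3333) + (-0.3333)·(-0.3333) + (-0.3333)·(-0.3333)) / 5 = 3.3333/5 = 0.6667

S is symmetric (S[j,i] = S[i,j]). Assembling:

S = [[7.6, -0.8],
 [-0.8, 0.6667]]


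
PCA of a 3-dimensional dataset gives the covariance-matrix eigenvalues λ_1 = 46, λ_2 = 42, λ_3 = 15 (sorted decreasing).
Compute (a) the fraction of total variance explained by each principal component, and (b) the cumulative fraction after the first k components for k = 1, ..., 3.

Step 1 — total variance = trace(Sigma) = Σ λ_i = 46 + 42 + 15 = 103.

Step 2 — fraction explained by component i = λ_i / Σ λ:
  PC1: 46/103 = 0.4466
  PC2: 42/103 = 0.4078
  PC3: 15/103 = 0.1456

Step 3 — cumulative fraction after k components = (λ_1 + ... + λ_k) / Σ λ:
  k = 1: 46/103 = 0.4466
  k = 2: (46 + 42)/103 = 88/103 = 0.8544
  k = 3: (46 + 42 + 15)/103 = 103/103 = 1

Summary (fraction, with percent):

explained: PC1 0.4466 (44.66%), PC2 0.4078 (40.78%), PC3 0.1456 (14.56%);  cumulative: 0.4466, 0.8544, 1


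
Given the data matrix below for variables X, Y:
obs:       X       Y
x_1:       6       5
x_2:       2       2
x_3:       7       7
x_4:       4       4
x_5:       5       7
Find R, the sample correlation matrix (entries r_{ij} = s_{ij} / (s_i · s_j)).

Step 1 — column means:
  mean(X) = (6 + 2 + 7 + 4 + 5) / 5 = 24/5 = 4.8
  mean(Y) = (5 + 2 + 7 + 4 + 7) / 5 = 25/5 = 5

Step 2 — sample variances and covariances s[i,j] = (1/(n-1)) · Σ_k (x_{k,i} - mean_i) · (x_{k,j} - mean_j), with n-1 = 4:
  s[X,X] = ((1.2)·(1.2) + (-2.8)·(-2.8) + (2.2)·(2.2) + (-0.8)·(-0.8) + (0.2)·(0.2)) / 4 = 14.8/4 = 3.7
  s[X,Y] = ((1.2)·(0) + (-2.8)·(-3) + (2.2)·(2) + (-0.8)·(-1) + (0.2)·(2)) / 4 = 14/4 = 3.5
  s[Y,Y] = ((0)·(0) + (-3)·(-3) + (2)·(2) + (-1)·(-1) + (2)·(2)) / 4 = 18/4 = 4.5
  Sample standard deviations s_i = √(s[i,i]):
  s(X) = √(3.7) = 1.9235
  s(Y) = √(4.5) = 2.1213

Step 3 — r_{ij} = s_{ij} / (s_i · s_j):
  r[X,X] = 1 (diagonal).
  r[X,Y] = 3.5 / (1.9235 · 2.1213) = 3.5 / 4.0804 = 0.8578
  r[Y,Y] = 1 (diagonal).

R is symmetric with unit diagonal. Assembling:

R = [[1, 0.8578],
 [0.8578, 1]]


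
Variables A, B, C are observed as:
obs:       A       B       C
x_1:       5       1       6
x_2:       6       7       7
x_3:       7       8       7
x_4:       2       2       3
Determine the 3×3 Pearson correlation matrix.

Step 1 — column means:
  mean(A) = (5 + 6 + 7 + 2) / 4 = 20/4 = 5
  mean(B) = (1 + 7 + 8 + 2) / 4 = 18/4 = 4.5
  mean(C) = (6 + 7 + 7 + 3) / 4 = 23/4 = 5.75

Step 2 — sample variances and covariances s[i,j] = (1/(n-1)) · Σ_k (x_{k,i} - mean_i) · (x_{k,j} - mean_j), with n-1 = 3:
  s[A,A] = ((0)·(0) + (1)·(1) + (2)·(2) + (-3)·(-3)) / 3 = 14/3 = 4.6667
  s[A,B] = ((0)·(-3.5) + (1)·(2.5) + (2)·(3.5) + (-3)·(-2.5)) / 3 = 17/3 = 5.6667
  s[A,C] = ((0)·(0.25) + (1)·(1.25) + (2)·(1.25) + (-3)·(-2.75)) / 3 = 12/3 = 4
  s[B,B] = ((-3.5)·(-3.5) + (2.5)·(2.5) + (3.5)·(3.5) + (-2.5)·(-2.5)) / 3 = 37/3 = 12.3333
  s[B,C] = ((-3.5)·(0.25) + (2.5)·(1.25) + (3.5)·(1.25) + (-2.5)·(-2.75)) / 3 = 13.5/3 = 4.5
  s[C,C] = ((0.25)·(0.25) + (1.25)·(1.25) + (1.25)·(1.25) + (-2.75)·(-2.75)) / 3 = 10.75/3 = 3.5833
  Sample standard deviations s_i = √(s[i,i]):
  s(A) = √(4.6667) = 2.1602
  s(B) = √(12.3333) = 3.5119
  s(C) = √(3.5833) = 1.893

Step 3 — r_{ij} = s_{ij} / (s_i · s_j):
  r[A,A] = 1 (diagonal).
  r[A,B] = 5.6667 / (2.1602 · 3.5119) = 5.6667 / 7.5865 = 0.7469
  r[A,C] = 4 / (2.1602 · 1.893) = 4 / 4.0893 = 0.9782
  r[B,B] = 1 (diagonal).
  r[B,C] = 4.5 / (3.5119 · 1.893) = 4.5 / 6.6479 = 0.6769
  r[C,C] = 1 (diagonal).

R is symmetric with unit diagonal. Assembling:

R = [[1, 0.7469, 0.9782],
 [0.7469, 1, 0.6769],
 [0.9782, 0.6769, 1]]


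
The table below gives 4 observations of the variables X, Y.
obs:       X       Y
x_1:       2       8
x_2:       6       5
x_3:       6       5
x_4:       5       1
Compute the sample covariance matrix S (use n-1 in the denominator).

Step 1 — column means:
  mean(X) = (2 + 6 + 6 + 5) / 4 = 19/4 = 4.75
  mean(Y) = (8 + 5 + 5 + 1) / 4 = 19/4 = 4.75

Step 2 — sample covariance S[i,j] = (1/(n-1)) · Σ_k (x_{k,i} - mean_i) · (x_{k,j} - mean_j), with n-1 = 3.
  S[X,X] = ((-2.75)·(-2.75) + (1.25)·(1.25) + (1.25)·(1.25) + (0.25)·(0.25)) / 3 = 10.75/3 = 3.5833
  S[X,Y] = ((-2.75)·(3.25) + (1.25)·(0.25) + (1.25)·(0.25) + (0.25)·(-3.75)) / 3 = -9.25/3 = -3.0833
  S[Y,Y] = ((3.25)·(3.25) + (0.25)·(0.25) + (0.25)·(0.25) + (-3.75)·(-3.75)) / 3 = 24.75/3 = 8.25

S is symmetric (S[j,i] = S[i,j]). Assembling:

S = [[3.5833, -3.0833],
 [-3.0833, 8.25]]


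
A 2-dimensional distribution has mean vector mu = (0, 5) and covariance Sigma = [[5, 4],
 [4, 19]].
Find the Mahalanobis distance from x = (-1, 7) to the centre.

Step 1 — centre the observation: (x - mu) = (-1, 2).

Step 2 — invert Sigma. det(Sigma) = 5·19 - (4)² = 79.
  Sigma^{-1} = (1/det) · [[d, -b], [-b, a]] = [[0.2405, -0.0506],
 [-0.0506, 0.0633]].

Step 3 — form the quadratic (x - mu)^T · Sigma^{-1} · (x - mu):
  Sigma^{-1} · (x - mu) = (-0.3418, 0.1772).
  (x - mu)^T · [Sigma^{-1} · (x - mu)] = (-1)·(-0.3418) + (2)·(0.1772) = 0.6962.

Step 4 — take square root: d = √(0.6962) ≈ 0.8344.

d(x, mu) = √(0.6962) ≈ 0.8344


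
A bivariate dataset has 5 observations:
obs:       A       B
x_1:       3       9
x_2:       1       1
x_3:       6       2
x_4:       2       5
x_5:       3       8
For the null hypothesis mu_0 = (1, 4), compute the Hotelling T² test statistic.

Step 1 — sample mean vector:
  mean(A) = (3 + 1 + 6 + 2 + 3) / 5 = 15/5 = 3
  mean(B) = (9 + 1 + 2 + 5 + 8) / 5 = 25/5 = 5
  x̄ = (3, 5),  deviation x̄ - mu_0 = (3, 5) - (1, 4) = (2, 1).

Step 2 — sample covariance matrix, S[i,j] = (1/(n-1)) · Σ_k (x_{k,i} - mean_i) · (x_{k,j} - mean_j), divisor n-1 = 4:
  S[A,A] = ((0)·(0) + (-2)·(-2) + (3)·(3) + (-1)·(-1) + (0)·(0)) / 4 = 14/4 = 3.5
  S[A,B] = ((0)·(4) + (-2)·(-4) + (3)·(-3) + (-1)·(0) + (0)·(3)) / 4 = -1/4 = -0.25
  S[B,B] = ((4)·(4) + (-4)·(-4) + (-3)·(-3) + (0)·(0) + (3)·(3)) / 4 = 50/4 = 12.5
  S = [[3.5, -0.25],
 [-0.25, 12.5]].

Step 3 — invert S. det(S) = 3.5·12.5 - (-0.25)² = 43.6875.
  S^{-1} = (1/det) · [[d, -b], [-b, a]] = [[0.2861, 0.0057],
 [0.0057, 0.0801]].

Step 4 — quadratic form (x̄ - mu_0)^T · S^{-1} · (x̄ - mu_0):
  S^{-1} · (x̄ - mu_0) = (0.578, 0.0916),
  (x̄ - mu_0)^T · [...] = (2)·(0.578) + (1)·(0.0916) = 1.2475.

Step 5 — scale by n: T² = 5 · 1.2475 = 6.2375.

T² ≈ 6.2375


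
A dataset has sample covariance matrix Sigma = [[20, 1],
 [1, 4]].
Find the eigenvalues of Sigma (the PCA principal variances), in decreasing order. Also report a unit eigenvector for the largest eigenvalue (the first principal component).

Step 1 — characteristic polynomial of 2×2 Sigma:
  det(Sigma - λI) = λ² - trace · λ + det = 0.
  trace = 20 + 4 = 24, det = 20·4 - (1)² = 79.
Step 2 — discriminant:
  Δ = trace² - 4·det = 576 - 316 = 260.
Step 3 — eigenvalues:
  λ = (trace ± √Δ)/2 = (24 ± 16.1245)/2,
  λ_1 = 20.0623,  λ_2 = 3.9377.

Step 4 — unit eigenvector for λ_1: solve (Sigma - λ_1 I)v = 0. First row:
  (20 - 20.0623)·v_x + (1)·v_y = 0, i.e. (-0.0623)·v_x + (1)·v_y = 0,
  so v ∝ (b, λ_1 - a) = (1, 0.0623) = u.
  ||u|| = √((1)² + (0.0623)²) = √(1.0039) ≈ 1.0019,
  v_1 = u/||u|| ≈ (0.9981, 0.0621) (||v_1|| = 1).

λ_1 = 20.0623,  λ_2 = 3.9377;  v_1 ≈ (0.9981, 0.0621)


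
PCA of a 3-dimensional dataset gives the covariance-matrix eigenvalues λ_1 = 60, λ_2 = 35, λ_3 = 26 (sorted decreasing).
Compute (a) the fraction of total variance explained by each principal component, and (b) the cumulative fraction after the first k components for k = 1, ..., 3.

Step 1 — total variance = trace(Sigma) = Σ λ_i = 60 + 35 + 26 = 121.

Step 2 — fraction explained by component i = λ_i / Σ λ:
  PC1: 60/121 = 0.4959
  PC2: 35/121 = 0.2893
  PC3: 26/121 = 0.2149

Step 3 — cumulative fraction after k components = (λ_1 + ... + λ_k) / Σ λ:
  k = 1: 60/121 = 0.4959
  k = 2: (60 + 35)/121 = 95/121 = 0.7851
  k = 3: (60 + 35 + 26)/121 = 121/121 = 1

Summary (fraction, with percent):

explained: PC1 0.4959 (49.59%), PC2 0.2893 (28.93%), PC3 0.2149 (21.49%);  cumulative: 0.4959, 0.7851, 1


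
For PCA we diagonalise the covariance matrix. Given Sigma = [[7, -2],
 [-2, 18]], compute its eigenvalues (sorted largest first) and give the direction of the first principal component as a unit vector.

Step 1 — characteristic polynomial of 2×2 Sigma:
  det(Sigma - λI) = λ² - trace · λ + det = 0.
  trace = 7 + 18 = 25, det = 7·18 - (-2)² = 122.
Step 2 — discriminant:
  Δ = trace² - 4·det = 625 - 488 = 137.
Step 3 — eigenvalues:
  λ = (trace ± √Δ)/2 = (25 ± 11.7047)/2,
  λ_1 = 18.3523,  λ_2 = 6.6477.

Step 4 — unit eigenvector for λ_1: solve (Sigma - λ_1 I)v = 0. First row:
  (7 - 18.3523)·v_x + (-2)·v_y = 0, i.e. (-11.3523)·v_x + (-2)·v_y = 0,
  so v ∝ (b, λ_1 - a) = (-2, 11.3523); multiply by -1 so the first entry is positive: u = (2, -11.3523).
  ||u|| = √((2)² + (-11.3523)²) = √(132.8758) ≈ 11.5272,
  v_1 = u/||u|| ≈ (0.1735, -0.9848) (||v_1|| = 1).

λ_1 = 18.3523,  λ_2 = 6.6477;  v_1 ≈ (0.1735, -0.9848)


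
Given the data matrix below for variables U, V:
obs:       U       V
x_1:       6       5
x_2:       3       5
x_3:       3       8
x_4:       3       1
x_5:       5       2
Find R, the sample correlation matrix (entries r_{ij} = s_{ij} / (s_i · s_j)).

Step 1 — column means:
  mean(U) = (6 + 3 + 3 + 3 + 5) / 5 = 20/5 = 4
  mean(V) = (5 + 5 + 8 + 1 + 2) / 5 = 21/5 = 4.2

Step 2 — sample variances and covariances s[i,j] = (1/(n-1)) · Σ_k (x_{k,i} - mean_i) · (x_{k,j} - mean_j), with n-1 = 4:
  s[U,U] = ((2)·(2) + (-1)·(-1) + (-1)·(-1) + (-1)·(-1) + (1)·(1)) / 4 = 8/4 = 2
  s[U,V] = ((2)·(0.8) + (-1)·(0.8) + (-1)·(3.8) + (-1)·(-3.2) + (1)·(-2.2)) / 4 = -2/4 = -0.5
  s[V,V] = ((0.8)·(0.8) + (0.8)·(0.8) + (3.8)·(3.8) + (-3.2)·(-3.2) + (-2.2)·(-2.2)) / 4 = 30.8/4 = 7.7
  Sample standard deviations s_i = √(s[i,i]):
  s(U) = √(2) = 1.4142
  s(V) = √(7.7) = 2.7749

Step 3 — r_{ij} = s_{ij} / (s_i · s_j):
  r[U,U] = 1 (diagonal).
  r[U,V] = -0.5 / (1.4142 · 2.7749) = -0.5 / 3.9243 = -0.1274
  r[V,V] = 1 (diagonal).

R is symmetric with unit diagonal. Assembling:

R = [[1, -0.1274],
 [-0.1274, 1]]


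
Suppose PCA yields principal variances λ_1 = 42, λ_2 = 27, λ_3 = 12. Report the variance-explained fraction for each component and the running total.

Step 1 — total variance = trace(Sigma) = Σ λ_i = 42 + 27 + 12 = 81.

Step 2 — fraction explained by component i = λ_i / Σ λ:
  PC1: 42/81 = 0.5185
  PC2: 27/81 = 0.3333
  PC3: 12/81 = 0.1481

Step 3 — cumulative fraction after k components = (λ_1 + ... + λ_k) / Σ λ:
  k = 1: 42/81 = 0.5185
  k = 2: (42 + 27)/81 = 69/81 = 0.8519
  k = 3: (42 + 27 + 12)/81 = 81/81 = 1

Summary (fraction, with percent):

explained: PC1 0.5185 (51.85%), PC2 0.3333 (33.33%), PC3 0.1481 (14.81%);  cumulative: 0.5185, 0.8519, 1


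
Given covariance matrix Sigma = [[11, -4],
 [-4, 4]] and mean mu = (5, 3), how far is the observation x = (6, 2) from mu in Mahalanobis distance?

Step 1 — centre the observation: (x - mu) = (1, -1).

Step 2 — invert Sigma. det(Sigma) = 11·4 - (-4)² = 28.
  Sigma^{-1} = (1/det) · [[d, -b], [-b, a]] = [[0.1429, 0.1429],
 [0.1429, 0.3929]].

Step 3 — form the quadratic (x - mu)^T · Sigma^{-1} · (x - mu):
  Sigma^{-1} · (x - mu) = (0, -0.25).
  (x - mu)^T · [Sigma^{-1} · (x - mu)] = (1)·(0) + (-1)·(-0.25) = 0.25.

Step 4 — take square root: d = √(0.25) ≈ 0.5.

d(x, mu) = √(0.25) ≈ 0.5


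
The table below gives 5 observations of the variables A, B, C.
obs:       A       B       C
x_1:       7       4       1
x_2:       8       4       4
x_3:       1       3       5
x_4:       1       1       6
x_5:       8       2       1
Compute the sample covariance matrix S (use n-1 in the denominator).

Step 1 — column means:
  mean(A) = (7 + 8 + 1 + 1 + 8) / 5 = 25/5 = 5
  mean(B) = (4 + 4 + 3 + 1 + 2) / 5 = 14/5 = 2.8
  mean(C) = (1 + 4 + 5 + 6 + 1) / 5 = 17/5 = 3.4

Step 2 — sample covariance S[i,j] = (1/(n-1)) · Σ_k (x_{k,i} - mean_i) · (x_{k,j} - mean_j), with n-1 = 4.
  S[A,A] = ((2)·(2) + (3)·(3) + (-4)·(-4) + (-4)·(-4) + (3)·(3)) / 4 = 54/4 = 13.5
  S[A,B] = ((2)·(1.2) + (3)·(1.2) + (-4)·(0.2) + (-4)·(-1.8) + (3)·(-0.8)) / 4 = 10/4 = 2.5
  S[A,C] = ((2)·(-2.4) + (3)·(0.6) + (-4)·(1.6) + (-4)·(2.6) + (3)·(-2.4)) / 4 = -27/4 = -6.75
  S[B,B] = ((1.2)·(1.2) + (1.2)·(1.2) + (0.2)·(0.2) + (-1.8)·(-1.8) + (-0.8)·(-0.8)) / 4 = 6.8/4 = 1.7
  S[B,C] = ((1.2)·(-2.4) + (1.2)·(0.6) + (0.2)·(1.6) + (-1.8)·(2.6) + (-0.8)·(-2.4)) / 4 = -4.6/4 = -1.15
  S[C,C] = ((-2.4)·(-2.4) + (0.6)·(0.6) + (1.6)·(1.6) + (2.6)·(2.6) + (-2.4)·(-2.4)) / 4 = 21.2/4 = 5.3

S is symmetric (S[j,i] = S[i,j]). Assembling:

S = [[13.5, 2.5, -6.75],
 [2.5, 1.7, -1.15],
 [-6.75, -1.15, 5.3]]


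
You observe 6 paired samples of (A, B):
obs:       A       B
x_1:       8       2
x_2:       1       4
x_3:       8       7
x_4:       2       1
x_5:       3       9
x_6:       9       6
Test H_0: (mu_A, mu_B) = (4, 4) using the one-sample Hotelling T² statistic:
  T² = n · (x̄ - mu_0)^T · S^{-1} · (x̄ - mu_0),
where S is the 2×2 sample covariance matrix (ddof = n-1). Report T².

Step 1 — sample mean vector:
  mean(A) = (8 + 1 + 8 + 2 + 3 + 9) / 6 = 31/6 = 5.1667
  mean(B) = (2 + 4 + 7 + 1 + 9 + 6) / 6 = 29/6 = 4.8333
  x̄ = (5.1667, 4.8333),  deviation x̄ - mu_0 = (5.1667, 4.8333) - (4, 4) = (1.1667, 0.8333).

Step 2 — sample covariance matrix, S[i,j] = (1/(n-1)) · Σ_k (x_{k,i} - mean_i) · (x_{k,j} - mean_j), divisor n-1 = 5:
  S[A,A] = ((2.8333)·(2.8333) + (-4.1667)·(-4.1667) + (2.8333)·(2.8333) + (-3.1667)·(-3.1667) + (-2.1667)·(-2.1667) + (3.8333)·(3.8333)) / 5 = 62.8333/5 = 12.5667
  S[A,B] = ((2.8333)·(-2.8333) + (-4.1667)·(-0.8333) + (2.8333)·(2.1667) + (-3.1667)·(-3.8333) + (-2.1667)·(4.1667) + (3.8333)·(1.1667)) / 5 = 9.1667/5 = 1.8333
  S[B,B] = ((-2.8333)·(-2.8333) + (-0.8333)·(-0.8333) + (2.1667)·(2.1667) + (-3.8333)·(-3.8333) + (4.1667)·(4.1667) + (1.1667)·(1.1667)) / 5 = 46.8333/5 = 9.3667
  S = [[12.5667, 1.8333],
 [1.8333, 9.3667]].

Step 3 — invert S. det(S) = 12.5667·9.3667 - (1.8333)² = 114.3467.
  S^{-1} = (1/det) · [[d, -b], [-b, a]] = [[0.0819, -0.016],
 [-0.016, 0.1099]].

Step 4 — quadratic form (x̄ - mu_0)^T · S^{-1} · (x̄ - mu_0):
  S^{-1} · (x̄ - mu_0) = (0.0822, 0.0729),
  (x̄ - mu_0)^T · [...] = (1.1667)·(0.0822) + (0.8333)·(0.0729) = 0.1566.

Step 5 — scale by n: T² = 6 · 0.1566 = 0.9398.

T² ≈ 0.9398


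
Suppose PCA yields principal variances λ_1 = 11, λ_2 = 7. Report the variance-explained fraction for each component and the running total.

Step 1 — total variance = trace(Sigma) = Σ λ_i = 11 + 7 = 18.

Step 2 — fraction explained by component i = λ_i / Σ λ:
  PC1: 11/18 = 0.6111
  PC2: 7/18 = 0.3889

Step 3 — cumulative fraction after k components = (λ_1 + ... + λ_k) / Σ λ:
  k = 1: 11/18 = 0.6111
  k = 2: (11 + 7)/18 = 18/18 = 1

Summary (fraction, with percent):

explained: PC1 0.6111 (61.11%), PC2 0.3889 (38.89%);  cumulative: 0.6111, 1


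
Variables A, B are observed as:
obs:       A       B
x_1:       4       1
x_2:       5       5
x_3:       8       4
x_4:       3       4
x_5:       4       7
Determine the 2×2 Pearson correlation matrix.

Step 1 — column means:
  mean(A) = (4 + 5 + 8 + 3 + 4) / 5 = 24/5 = 4.8
  mean(B) = (1 + 5 + 4 + 4 + 7) / 5 = 21/5 = 4.2

Step 2 — sample variances and covariances s[i,j] = (1/(n-1)) · Σ_k (x_{k,i} - mean_i) · (x_{k,j} - mean_j), with n-1 = 4:
  s[A,A] = ((-0.8)·(-0.8) + (0.2)·(0.2) + (3.2)·(3.2) + (-1.8)·(-1.8) + (-0.8)·(-0.8)) / 4 = 14.8/4 = 3.7
  s[A,B] = ((-0.8)·(-3.2) + (0.2)·(0.8) + (3.2)·(-0.2) + (-1.8)·(-0.2) + (-0.8)·(2.8)) / 4 = 0.2/4 = 0.05
  s[B,B] = ((-3.2)·(-3.2) + (0.8)·(0.8) + (-0.2)·(-0.2) + (-0.2)·(-0.2) + (2.8)·(2.8)) / 4 = 18.8/4 = 4.7
  Sample standard deviations s_i = √(s[i,i]):
  s(A) = √(3.7) = 1.9235
  s(B) = √(4.7) = 2.1679

Step 3 — r_{ij} = s_{ij} / (s_i · s_j):
  r[A,A] = 1 (diagonal).
  r[A,B] = 0.05 / (1.9235 · 2.1679) = 0.05 / 4.1701 = 0.012
  r[B,B] = 1 (diagonal).

R is symmetric with unit diagonal. Assembling:

R = [[1, 0.012],
 [0.012, 1]]


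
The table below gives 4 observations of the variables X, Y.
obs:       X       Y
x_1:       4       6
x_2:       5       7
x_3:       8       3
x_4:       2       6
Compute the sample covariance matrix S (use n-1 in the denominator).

Step 1 — column means:
  mean(X) = (4 + 5 + 8 + 2) / 4 = 19/4 = 4.75
  mean(Y) = (6 + 7 + 3 + 6) / 4 = 22/4 = 5.5

Step 2 — sample covariance S[i,j] = (1/(n-1)) · Σ_k (x_{k,i} - mean_i) · (x_{k,j} - mean_j), with n-1 = 3.
  S[X,X] = ((-0.75)·(-0.75) + (0.25)·(0.25) + (3.25)·(3.25) + (-2.75)·(-2.75)) / 3 = 18.75/3 = 6.25
  S[X,Y] = ((-0.75)·(0.5) + (0.25)·(1.5) + (3.25)·(-2.5) + (-2.75)·(0.5)) / 3 = -9.5/3 = -3.1667
  S[Y,Y] = ((0.5)·(0.5) + (1.5)·(1.5) + (-2.5)·(-2.5) + (0.5)·(0.5)) / 3 = 9/3 = 3

S is symmetric (S[j,i] = S[i,j]). Assembling:

S = [[6.25, -3.1667],
 [-3.1667, 3]]


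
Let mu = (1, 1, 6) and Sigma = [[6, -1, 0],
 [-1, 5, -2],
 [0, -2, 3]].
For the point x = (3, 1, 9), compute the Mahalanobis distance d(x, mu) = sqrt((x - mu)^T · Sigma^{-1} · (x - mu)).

Step 1 — centre the observation: (x - mu) = (2, 0, 3).

Step 2 — invert Sigma (cofactor / det for 3×3, or solve directly):
  Sigma^{-1} = [[0.1746, 0.0476, 0.0317],
 [0.0476, 0.2857, 0.1905],
 [0.0317, 0.1905, 0.4603]].

Step 3 — form the quadratic (x - mu)^T · Sigma^{-1} · (x - mu):
  Sigma^{-1} · (x - mu) = (0.4444, 0.6667, 1.4444).
  (x - mu)^T · [Sigma^{-1} · (x - mu)] = (2)·(0.4444) + (0)·(0.6667) + (3)·(1.4444) = 5.2222.

Step 4 — take square root: d = √(5.2222) ≈ 2.2852.

d(x, mu) = √(5.2222) ≈ 2.2852


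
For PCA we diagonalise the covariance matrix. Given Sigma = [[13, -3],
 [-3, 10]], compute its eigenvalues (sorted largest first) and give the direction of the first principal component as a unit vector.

Step 1 — characteristic polynomial of 2×2 Sigma:
  det(Sigma - λI) = λ² - trace · λ + det = 0.
  trace = 13 + 10 = 23, det = 13·10 - (-3)² = 121.
Step 2 — discriminant:
  Δ = trace² - 4·det = 529 - 484 = 45.
Step 3 — eigenvalues:
  λ = (trace ± √Δ)/2 = (23 ± 6.7082)/2,
  λ_1 = 14.8541,  λ_2 = 8.1459.

Step 4 — unit eigenvector for λ_1: solve (Sigma - λ_1 I)v = 0. First row:
  (13 - 14.8541)·v_x + (-3)·v_y = 0, i.e. (-1.8541)·v_x + (-3)·v_y = 0,
  so v ∝ (b, λ_1 - a) = (-3, 1.8541); multiply by -1 so the first entry is positive: u = (3, -1.8541).
  ||u|| = √((3)² + (-1.8541)²) = √(12.4377) ≈ 3.5267,
  v_1 = u/||u|| ≈ (0.8507, -0.5257) (||v_1|| = 1).

λ_1 = 14.8541,  λ_2 = 8.1459;  v_1 ≈ (0.8507, -0.5257)


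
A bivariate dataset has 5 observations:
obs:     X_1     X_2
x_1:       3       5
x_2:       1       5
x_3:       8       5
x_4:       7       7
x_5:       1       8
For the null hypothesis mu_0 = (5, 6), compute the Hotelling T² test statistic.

Step 1 — sample mean vector:
  mean(X_1) = (3 + 1 + 8 + 7 + 1) / 5 = 20/5 = 4
  mean(X_2) = (5 + 5 + 5 + 7 + 8) / 5 = 30/5 = 6
  x̄ = (4, 6),  deviation x̄ - mu_0 = (4, 6) - (5, 6) = (-1, 0).

Step 2 — sample covariance matrix, S[i,j] = (1/(n-1)) · Σ_k (x_{k,i} - mean_i) · (x_{k,j} - mean_j), divisor n-1 = 4:
  S[X_1,X_1] = ((-1)·(-1) + (-3)·(-3) + (4)·(4) + (3)·(3) + (-3)·(-3)) / 4 = 44/4 = 11
  S[X_1,X_2] = ((-1)·(-1) + (-3)·(-1) + (4)·(-1) + (3)·(1) + (-3)·(2)) / 4 = -3/4 = -0.75
  S[X_2,X_2] = ((-1)·(-1) + (-1)·(-1) + (-1)·(-1) + (1)·(1) + (2)·(2)) / 4 = 8/4 = 2
  S = [[11, -0.75],
 [-0.75, 2]].

Step 3 — invert S. det(S) = 11·2 - (-0.75)² = 21.4375.
  S^{-1} = (1/det) · [[d, -b], [-b, a]] = [[0.0933, 0.035],
 [0.035, 0.5131]].

Step 4 — quadratic form (x̄ - mu_0)^T · S^{-1} · (x̄ - mu_0):
  S^{-1} · (x̄ - mu_0) = (-0.0933, -0.035),
  (x̄ - mu_0)^T · [...] = (-1)·(-0.0933) + (0)·(-0.035) = 0.0933.

Step 5 — scale by n: T² = 5 · 0.0933 = 0.4665.

T² ≈ 0.4665


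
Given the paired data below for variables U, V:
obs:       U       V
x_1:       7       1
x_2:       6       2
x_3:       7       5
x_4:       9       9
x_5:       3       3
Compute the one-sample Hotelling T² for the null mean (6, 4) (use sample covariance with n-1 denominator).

Step 1 — sample mean vector:
  mean(U) = (7 + 6 + 7 + 9 + 3) / 5 = 32/5 = 6.4
  mean(V) = (1 + 2 + 5 + 9 + 3) / 5 = 20/5 = 4
  x̄ = (6.4, 4),  deviation x̄ - mu_0 = (6.4, 4) - (6, 4) = (0.4, 0).

Step 2 — sample covariance matrix, S[i,j] = (1/(n-1)) · Σ_k (x_{k,i} - mean_i) · (x_{k,j} - mean_j), divisor n-1 = 4:
  S[U,U] = ((0.6)·(0.6) + (-0.4)·(-0.4) + (0.6)·(0.6) + (2.6)·(2.6) + (-3.4)·(-3.4)) / 4 = 19.2/4 = 4.8
  S[U,V] = ((0.6)·(-3) + (-0.4)·(-2) + (0.6)·(1) + (2.6)·(5) + (-3.4)·(-1)) / 4 = 16/4 = 4
  S[V,V] = ((-3)·(-3) + (-2)·(-2) + (1)·(1) + (5)·(5) + (-1)·(-1)) / 4 = 40/4 = 10
  S = [[4.8, 4],
 [4, 10]].

Step 3 — invert S. det(S) = 4.8·10 - (4)² = 32.
  S^{-1} = (1/det) · [[d, -b], [-b, a]] = [[0.3125, -0.125],
 [-0.125, 0.15]].

Step 4 — quadratic form (x̄ - mu_0)^T · S^{-1} · (x̄ - mu_0):
  S^{-1} · (x̄ - mu_0) = (0.125, -0.05),
  (x̄ - mu_0)^T · [...] = (0.4)·(0.125) + (0)·(-0.05) = 0.05.

Step 5 — scale by n: T² = 5 · 0.05 = 0.25.

T² ≈ 0.25


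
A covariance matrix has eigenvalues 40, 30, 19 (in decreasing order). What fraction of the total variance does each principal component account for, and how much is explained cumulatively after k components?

Step 1 — total variance = trace(Sigma) = Σ λ_i = 40 + 30 + 19 = 89.

Step 2 — fraction explained by component i = λ_i / Σ λ:
  PC1: 40/89 = 0.4494
  PC2: 30/89 = 0.3371
  PC3: 19/89 = 0.2135

Step 3 — cumulative fraction after k components = (λ_1 + ... + λ_k) / Σ λ:
  k = 1: 40/89 = 0.4494
  k = 2: (40 + 30)/89 = 70/89 = 0.7865
  k = 3: (40 + 30 + 19)/89 = 89/89 = 1

Summary (fraction, with percent):

explained: PC1 0.4494 (44.94%), PC2 0.3371 (33.71%), PC3 0.2135 (21.35%);  cumulative: 0.4494, 0.7865, 1


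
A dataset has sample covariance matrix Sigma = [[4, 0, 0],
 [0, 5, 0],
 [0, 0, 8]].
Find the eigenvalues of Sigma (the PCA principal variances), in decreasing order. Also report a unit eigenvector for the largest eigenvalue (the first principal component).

Step 1 — characteristic polynomial p(λ) = det(λI - Sigma) = λ³ - tr·λ² + c_1·λ - det, where tr = trace, c_1 = sum of the principal 2×2 minors, det = det(Sigma):
  tr = 4 + 5 + 8 = 17,
  c_1 = (4·5 - (0)²) + (4·8 - (0)²) + (5·8 - (0)²) = 20 + 32 + 40 = 92,
  det = 4·(5·8 - (0)²) - (0)·((0)·8 - (0)·(0)) + (0)·((0)·(0) - 5·(0)) = 4·(40) - (0)·(0) + (0)·(0) = 160.
  So p(λ) = λ³ - 17λ² + 92λ - 160.
Step 2 — look for an integer root (rational root theorem: any rational root is an integer divisor of 160). Testing λ = 4:
  p(4) = 64 - 272 + 368 - 160 = 0  ✓
  Dividing out (λ - 4): p(λ) = (λ - 4)(λ² - 13λ + 40).
Step 3 — remaining eigenvalues from the quadratic λ² - 13λ + 40 = 0:
  Δ = 13² - 4·40 = 169 - 160 = 9,  λ = (13 ± √9)/2 = (13 ± 3)/2 = 8 or 5.
  Sorted: λ_1 = 8,  λ_2 = 5,  λ_3 = 4  (check: sum = 17 = tr ✓).

Step 4 — unit eigenvector for λ_1 = 8: v spans the null space of (Sigma - λ_1 I), whose rows are
  r_1 = (-4, 0, 0),  r_2 = (0, -3, 0),  r_3 = (0, 0, 0).
  v is orthogonal to every row, so take v ∝ r_1 × r_2 = ((0)·(0) - (0)·(-3), (0)·(0) - (-4)·(0), (-4)·(-3) - (0)·(0)) = (0, 0, 12).
  Rescale (divide by 12): u = (0, 0, 1).
  ||u|| = √((0)² + (0)² + (1)²) = √(1) = 1,  v_1 = u/||u|| ≈ (0, 0, 1) (||v_1|| = 1).

λ_1 = 8,  λ_2 = 5,  λ_3 = 4;  v_1 ≈ (0, 0, 1)


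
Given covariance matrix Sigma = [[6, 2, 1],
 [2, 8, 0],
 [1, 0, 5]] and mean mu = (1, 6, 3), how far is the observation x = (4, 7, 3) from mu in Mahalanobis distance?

Step 1 — centre the observation: (x - mu) = (3, 1, 0).

Step 2 — invert Sigma (cofactor / det for 3×3, or solve directly):
  Sigma^{-1} = [[0.1887, -0.0472, -0.0377],
 [-0.0472, 0.1368, 0.0094],
 [-0.0377, 0.0094, 0.2075]].

Step 3 — form the quadratic (x - mu)^T · Sigma^{-1} · (x - mu):
  Sigma^{-1} · (x - mu) = (0.5189, -0.0047, -0.1038).
  (x - mu)^T · [Sigma^{-1} · (x - mu)] = (3)·(0.5189) + (1)·(-0.0047) + (0)·(-0.1038) = 1.5519.

Step 4 — take square root: d = √(1.5519) ≈ 1.2457.

d(x, mu) = √(1.5519) ≈ 1.2457


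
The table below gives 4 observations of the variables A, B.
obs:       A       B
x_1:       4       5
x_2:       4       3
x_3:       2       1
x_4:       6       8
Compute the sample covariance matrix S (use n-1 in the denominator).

Step 1 — column means:
  mean(A) = (4 + 4 + 2 + 6) / 4 = 16/4 = 4
  mean(B) = (5 + 3 + 1 + 8) / 4 = 17/4 = 4.25

Step 2 — sample covariance S[i,j] = (1/(n-1)) · Σ_k (x_{k,i} - mean_i) · (x_{k,j} - mean_j), with n-1 = 3.
  S[A,A] = ((0)·(0) + (0)·(0) + (-2)·(-2) + (2)·(2)) / 3 = 8/3 = 2.6667
  S[A,B] = ((0)·(0.75) + (0)·(-1.25) + (-2)·(-3.25) + (2)·(3.75)) / 3 = 14/3 = 4.6667
  S[B,B] = ((0.75)·(0.75) + (-1.25)·(-1.25) + (-3.25)·(-3.25) + (3.75)·(3.75)) / 3 = 26.75/3 = 8.9167

S is symmetric (S[j,i] = S[i,j]). Assembling:

S = [[2.6667, 4.6667],
 [4.6667, 8.9167]]


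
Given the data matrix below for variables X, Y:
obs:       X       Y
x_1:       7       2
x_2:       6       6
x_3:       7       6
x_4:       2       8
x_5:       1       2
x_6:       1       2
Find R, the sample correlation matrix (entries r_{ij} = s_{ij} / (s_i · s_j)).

Step 1 — column means:
  mean(X) = (7 + 6 + 7 + 2 + 1 + 1) / 6 = 24/6 = 4
  mean(Y) = (2 + 6 + 6 + 8 + 2 + 2) / 6 = 26/6 = 4.3333

Step 2 — sample variances and covariances s[i,j] = (1/(n-1)) · Σ_k (x_{k,i} - mean_i) · (x_{k,j} - mean_j), with n-1 = 5:
  s[X,X] = ((3)·(3) + (2)·(2) + (3)·(3) + (-2)·(-2) + (-3)·(-3) + (-3)·(-3)) / 5 = 44/5 = 8.8
  s[X,Y] = ((3)·(-2.3333) + (2)·(1.6667) + (3)·(1.6667) + (-2)·(3.6667) + (-3)·(-2.3333) + (-3)·(-2.3333)) / 5 = 8/5 = 1.6
  s[Y,Y] = ((-2.3333)·(-2.3333) + (1.6667)·(1.6667) + (1.6667)·(1.6667) + (3.6667)·(3.6667) + (-2.3333)·(-2.3333) + (-2.3333)·(-2.3333)) / 5 = 35.3333/5 = 7.0667
  Sample standard deviations s_i = √(s[i,i]):
  s(X) = √(8.8) = 2.9665
  s(Y) = √(7.0667) = 2.6583

Step 3 — r_{ij} = s_{ij} / (s_i · s_j):
  r[X,X] = 1 (diagonal).
  r[X,Y] = 1.6 / (2.9665 · 2.6583) = 1.6 / 7.8859 = 0.2029
  r[Y,Y] = 1 (diagonal).

R is symmetric with unit diagonal. Assembling:

R = [[1, 0.2029],
 [0.2029, 1]]


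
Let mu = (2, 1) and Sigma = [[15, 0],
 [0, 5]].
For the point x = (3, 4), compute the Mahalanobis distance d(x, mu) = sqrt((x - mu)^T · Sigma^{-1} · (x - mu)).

Step 1 — centre the observation: (x - mu) = (1, 3).

Step 2 — invert Sigma. det(Sigma) = 15·5 - (0)² = 75.
  Sigma^{-1} = (1/det) · [[d, -b], [-b, a]] = [[0.0667, 0],
 [0, 0.2]].

Step 3 — form the quadratic (x - mu)^T · Sigma^{-1} · (x - mu):
  Sigma^{-1} · (x - mu) = (0.0667, 0.6).
  (x - mu)^T · [Sigma^{-1} · (x - mu)] = (1)·(0.0667) + (3)·(0.6) = 1.8667.

Step 4 — take square root: d = √(1.8667) ≈ 1.3663.

d(x, mu) = √(1.8667) ≈ 1.3663


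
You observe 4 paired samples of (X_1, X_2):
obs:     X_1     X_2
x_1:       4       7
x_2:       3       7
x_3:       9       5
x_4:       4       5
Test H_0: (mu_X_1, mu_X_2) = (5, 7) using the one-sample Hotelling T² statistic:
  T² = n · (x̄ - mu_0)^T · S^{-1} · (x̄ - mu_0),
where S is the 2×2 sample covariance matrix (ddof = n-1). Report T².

Step 1 — sample mean vector:
  mean(X_1) = (4 + 3 + 9 + 4) / 4 = 20/4 = 5
  mean(X_2) = (7 + 7 + 5 + 5) / 4 = 24/4 = 6
  x̄ = (5, 6),  deviation x̄ - mu_0 = (5, 6) - (5, 7) = (0, -1).

Step 2 — sample covariance matrix, S[i,j] = (1/(n-1)) · Σ_k (x_{k,i} - mean_i) · (x_{k,j} - mean_j), divisor n-1 = 3:
  S[X_1,X_1] = ((-1)·(-1) + (-2)·(-2) + (4)·(4) + (-1)·(-1)) / 3 = 22/3 = 7.3333
  S[X_1,X_2] = ((-1)·(1) + (-2)·(1) + (4)·(-1) + (-1)·(-1)) / 3 = -6/3 = -2
  S[X_2,X_2] = ((1)·(1) + (1)·(1) + (-1)·(-1) + (-1)·(-1)) / 3 = 4/3 = 1.3333
  S = [[7.3333, -2],
 [-2, 1.3333]].

Step 3 — invert S. det(S) = 7.3333·1.3333 - (-2)² = 5.7778.
  S^{-1} = (1/det) · [[d, -b], [-b, a]] = [[0.2308, 0.3462],
 [0.3462, 1.2692]].

Step 4 — quadratic form (x̄ - mu_0)^T · S^{-1} · (x̄ - mu_0):
  S^{-1} · (x̄ - mu_0) = (-0.3462, -1.2692),
  (x̄ - mu_0)^T · [...] = (0)·(-0.3462) + (-1)·(-1.2692) = 1.2692.

Step 5 — scale by n: T² = 4 · 1.2692 = 5.0769.

T² ≈ 5.0769


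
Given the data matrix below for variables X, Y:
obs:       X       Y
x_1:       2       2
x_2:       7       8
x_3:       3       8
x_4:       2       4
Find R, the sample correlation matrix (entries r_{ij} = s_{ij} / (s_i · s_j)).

Step 1 — column means:
  mean(X) = (2 + 7 + 3 + 2) / 4 = 14/4 = 3.5
  mean(Y) = (2 + 8 + 8 + 4) / 4 = 22/4 = 5.5

Step 2 — sample variances and covariances s[i,j] = (1/(n-1)) · Σ_k (x_{k,i} - mean_i) · (x_{k,j} - mean_j), with n-1 = 3:
  s[X,X] = ((-1.5)·(-1.5) + (3.5)·(3.5) + (-0.5)·(-0.5) + (-1.5)·(-1.5)) / 3 = 17/3 = 5.6667
  s[X,Y] = ((-1.5)·(-3.5) + (3.5)·(2.5) + (-0.5)·(2.5) + (-1.5)·(-1.5)) / 3 = 15/3 = 5
  s[Y,Y] = ((-3.5)·(-3.5) + (2.5)·(2.5) + (2.5)·(2.5) + (-1.5)·(-1.5)) / 3 = 27/3 = 9
  Sample standard deviations s_i = √(s[i,i]):
  s(X) = √(5.6667) = 2.3805
  s(Y) = √(9) = 3

Step 3 — r_{ij} = s_{ij} / (s_i · s_j):
  r[X,X] = 1 (diagonal).
  r[X,Y] = 5 / (2.3805 · 3) = 5 / 7.1414 = 0.7001
  r[Y,Y] = 1 (diagonal).

R is symmetric with unit diagonal. Assembling:

R = [[1, 0.7001],
 [0.7001, 1]]


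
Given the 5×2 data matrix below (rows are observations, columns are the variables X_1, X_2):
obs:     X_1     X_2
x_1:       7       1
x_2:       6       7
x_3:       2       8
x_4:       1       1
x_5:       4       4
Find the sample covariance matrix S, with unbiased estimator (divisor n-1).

Step 1 — column means:
  mean(X_1) = (7 + 6 + 2 + 1 + 4) / 5 = 20/5 = 4
  mean(X_2) = (1 + 7 + 8 + 1 + 4) / 5 = 21/5 = 4.2

Step 2 — sample covariance S[i,j] = (1/(n-1)) · Σ_k (x_{k,i} - mean_i) · (x_{k,j} - mean_j), with n-1 = 4.
  S[X_1,X_1] = ((3)·(3) + (2)·(2) + (-2)·(-2) + (-3)·(-3) + (0)·(0)) / 4 = 26/4 = 6.5
  S[X_1,X_2] = ((3)·(-3.2) + (2)·(2.8) + (-2)·(3.8) + (-3)·(-3.2) + (0)·(-0.2)) / 4 = -2/4 = -0.5
  S[X_2,X_2] = ((-3.2)·(-3.2) + (2.8)·(2.8) + (3.8)·(3.8) + (-3.2)·(-3.2) + (-0.2)·(-0.2)) / 4 = 42.8/4 = 10.7

S is symmetric (S[j,i] = S[i,j]). Assembling:

S = [[6.5, -0.5],
 [-0.5, 10.7]]


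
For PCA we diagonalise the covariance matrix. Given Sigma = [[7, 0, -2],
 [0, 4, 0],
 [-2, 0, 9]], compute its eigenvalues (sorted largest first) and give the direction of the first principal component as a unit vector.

Step 1 — characteristic polynomial p(λ) = det(λI - Sigma) = λ³ - tr·λ² + c_1·λ - det, where tr = trace, c_1 = sum of the principal 2×2 minors, det = det(Sigma):
  tr = 7 + 4 + 9 = 20,
  c_1 = (7·4 - (0)²) + (7·9 - (-2)²) + (4·9 - (0)²) = 28 + 59 + 36 = 123,
  det = 7·(4·9 - (0)²) - (0)·((0)·9 - (0)·(-2)) + (-2)·((0)·(0) - 4·(-2)) = 7·(36) - (0)·(0) + (-2)·(8) = 236.
  So p(λ) = λ³ - 20λ² + 123λ - 236.
Step 2 — look for an integer root (rational root theorem: any rational root is an integer divisor of 236). Testing λ = 4:
  p(4) = 64 - 320 + 492 - 236 = 0  ✓
  Dividing out (λ - 4): p(λ) = (λ - 4)(λ² - 16λ + 59).
Step 3 — remaining eigenvalues from the quadratic λ² - 16λ + 59 = 0:
  Δ = 16² - 4·59 = 256 - 236 = 20,  λ = (16 ± √20)/2 = (16 ± 4.4721)/2 ≈ 10.2361 or 5.7639.
  Sorted: λ_1 = 10.2361,  λ_2 = 5.7639,  λ_3 = 4  (check: sum = 20 = tr ✓).

Step 4 — unit eigenvector for λ_1 ≈ 10.2361: v spans the null space of (Sigma - λ_1 I), whose rows are
  r_1 = (-3.2361, 0, -2),  r_2 = (0, -6.2361, 0),  r_3 = (-2, 0, -1.2361).
  v is orthogonal to every row, so take v ∝ r_1 × r_2 = ((0)·(0) - (-2)·(-6.2361), (-2)·(0) - (-3.2361)·(0), (-3.2361)·(-6.2361) - (0)·(0)) ≈ (-12.4721, 0, 20.1803).
  Rescale (multiply by -1 so the first nonzero entry is positive): u = (12.4721, 0, -20.1803).
  ||u|| = √((12.4721)² + (0)² + (-20.1803)²) = √(562.8003) ≈ 23.7234,  v_1 = u/||u|| ≈ (0.5257, 0, -0.8507) (||v_1|| = 1).

λ_1 = 10.2361,  λ_2 = 5.7639,  λ_3 = 4;  v_1 ≈ (0.5257, 0, -0.8507)


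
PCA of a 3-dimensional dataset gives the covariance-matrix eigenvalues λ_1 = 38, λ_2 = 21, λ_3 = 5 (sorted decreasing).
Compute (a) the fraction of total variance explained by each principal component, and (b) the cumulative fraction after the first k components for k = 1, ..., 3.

Step 1 — total variance = trace(Sigma) = Σ λ_i = 38 + 21 + 5 = 64.

Step 2 — fraction explained by component i = λ_i / Σ λ:
  PC1: 38/64 = 0.5938
  PC2: 21/64 = 0.3281
  PC3: 5/64 = 0.0781

Step 3 — cumulative fraction after k components = (λ_1 + ... + λ_k) / Σ λ:
  k = 1: 38/64 = 0.5938
  k = 2: (38 + 21)/64 = 59/64 = 0.9219
  k = 3: (38 + 21 + 5)/64 = 64/64 = 1

Summary (fraction, with percent):

explained: PC1 0.5938 (59.38%), PC2 0.3281 (32.81%), PC3 0.0781 (7.81%);  cumulative: 0.5938, 0.9219, 1


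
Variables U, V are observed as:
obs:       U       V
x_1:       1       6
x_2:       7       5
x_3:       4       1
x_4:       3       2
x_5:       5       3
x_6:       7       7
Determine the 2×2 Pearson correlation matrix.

Step 1 — column means:
  mean(U) = (1 + 7 + 4 + 3 + 5 + 7) / 6 = 27/6 = 4.5
  mean(V) = (6 + 5 + 1 + 2 + 3 + 7) / 6 = 24/6 = 4

Step 2 — sample variances and covariances s[i,j] = (1/(n-1)) · Σ_k (x_{k,i} - mean_i) · (x_{k,j} - mean_j), with n-1 = 5:
  s[U,U] = ((-3.5)·(-3.5) + (2.5)·(2.5) + (-0.5)·(-0.5) + (-1.5)·(-1.5) + (0.5)·(0.5) + (2.5)·(2.5)) / 5 = 27.5/5 = 5.5
  s[U,V] = ((-3.5)·(2) + (2.5)·(1) + (-0.5)·(-3) + (-1.5)·(-2) + (0.5)·(-1) + (2.5)·(3)) / 5 = 7/5 = 1.4
  s[V,V] = ((2)·(2) + (1)·(1) + (-3)·(-3) + (-2)·(-2) + (-1)·(-1) + (3)·(3)) / 5 = 28/5 = 5.6
  Sample standard deviations s_i = √(s[i,i]):
  s(U) = √(5.5) = 2.3452
  s(V) = √(5.6) = 2.3664

Step 3 — r_{ij} = s_{ij} / (s_i · s_j):
  r[U,U] = 1 (diagonal).
  r[U,V] = 1.4 / (2.3452 · 2.3664) = 1.4 / 5.5498 = 0.2523
  r[V,V] = 1 (diagonal).

R is symmetric with unit diagonal. Assembling:

R = [[1, 0.2523],
 [0.2523, 1]]


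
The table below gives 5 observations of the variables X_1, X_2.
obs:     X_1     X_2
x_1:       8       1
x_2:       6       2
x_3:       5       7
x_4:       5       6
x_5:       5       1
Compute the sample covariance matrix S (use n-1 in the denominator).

Step 1 — column means:
  mean(X_1) = (8 + 6 + 5 + 5 + 5) / 5 = 29/5 = 5.8
  mean(X_2) = (1 + 2 + 7 + 6 + 1) / 5 = 17/5 = 3.4

Step 2 — sample covariance S[i,j] = (1/(n-1)) · Σ_k (x_{k,i} - mean_i) · (x_{k,j} - mean_j), with n-1 = 4.
  S[X_1,X_1] = ((2.2)·(2.2) + (0.2)·(0.2) + (-0.8)·(-0.8) + (-0.8)·(-0.8) + (-0.8)·(-0.8)) / 4 = 6.8/4 = 1.7
  S[X_1,X_2] = ((2.2)·(-2.4) + (0.2)·(-1.4) + (-0.8)·(3.6) + (-0.8)·(2.6) + (-0.8)·(-2.4)) / 4 = -8.6/4 = -2.15
  S[X_2,X_2] = ((-2.4)·(-2.4) + (-1.4)·(-1.4) + (3.6)·(3.6) + (2.6)·(2.6) + (-2.4)·(-2.4)) / 4 = 33.2/4 = 8.3

S is symmetric (S[j,i] = S[i,j]). Assembling:

S = [[1.7, -2.15],
 [-2.15, 8.3]]


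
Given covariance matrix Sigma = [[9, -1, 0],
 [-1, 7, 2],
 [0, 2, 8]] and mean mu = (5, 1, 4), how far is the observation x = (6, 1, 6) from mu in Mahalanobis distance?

Step 1 — centre the observation: (x - mu) = (1, 0, 2).

Step 2 — invert Sigma (cofactor / det for 3×3, or solve directly):
  Sigma^{-1} = [[0.113, 0.0174, -0.0043],
 [0.0174, 0.1565, -0.0391],
 [-0.0043, -0.0391, 0.1348]].

Step 3 — form the quadratic (x - mu)^T · Sigma^{-1} · (x - mu):
  Sigma^{-1} · (x - mu) = (0.1043, -0.0609, 0.2652).
  (x - mu)^T · [Sigma^{-1} · (x - mu)] = (1)·(0.1043) + (0)·(-0.0609) + (2)·(0.2652) = 0.6348.

Step 4 — take square root: d = √(0.6348) ≈ 0.7967.

d(x, mu) = √(0.6348) ≈ 0.7967


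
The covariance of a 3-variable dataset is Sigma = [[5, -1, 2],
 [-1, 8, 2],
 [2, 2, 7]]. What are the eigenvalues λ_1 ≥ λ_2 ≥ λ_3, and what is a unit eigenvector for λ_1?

Step 1 — characteristic polynomial p(λ) = det(λI - Sigma) = λ³ - tr·λ² + c_1·λ - det, where tr = trace, c_1 = sum of the principal 2×2 minors, det = det(Sigma):
  tr = 5 + 8 + 7 = 20,
  c_1 = (5·8 - (-1)²) + (5·7 - (2)²) + (8·7 - (2)²) = 39 + 31 + 52 = 122,
  det = 5·(8·7 - (2)²) - (-1)·((-1)·7 - (2)·(2)) + (2)·((-1)·(2) - 8·(2)) = 5·(52) - (-1)·(-11) + (2)·(-18) = 213.
  So p(λ) = λ³ - 20λ² + 122λ - 213.
Step 2 — look for an integer root (rational root theorem: any rational root is an integer divisor of 213). Testing λ = 3:
  p(3) = 27 - 180 + 366 - 213 = 0  ✓
  Dividing out (λ - 3): p(λ) = (λ - 3)(λ² - 17λ + 71).
Step 3 — remaining eigenvalues from the quadratic λ² - 17λ + 71 = 0:
  Δ = 17² - 4·71 = 289 - 284 = 5,  λ = (17 ± √5)/2 = (17 ± 2.2361)/2 ≈ 9.618 or 7.382.
  Sorted: λ_1 = 9.618,  λ_2 = 7.382,  λ_3 = 3  (check: sum = 20 = tr ✓).

Step 4 — unit eigenvector for λ_1 ≈ 9.618: v spans the null space of (Sigma - λ_1 I), whose rows are
  r_1 = (-4.618, -1, 2),  r_2 = (-1, -1.618, 2),  r_3 = (2, 2, -2.618).
  v is orthogonal to every row, so take v ∝ r_1 × r_2 = ((-1)·(2) - (2)·(-1.618), (2)·(-1) - (-4.618)·(2), (-4.618)·(-1.618) - (-1)·(-1)) ≈ (1.2361, 7.2361, 6.4721).
  Let u = (1.2361, 7.2361, 6.4721).
  ||u|| = √((1.2361)² + (7.2361)² + (6.4721)²) = √(95.7771) ≈ 9.7866,  v_1 = u/||u|| ≈ (0.1263, 0.7394, 0.6613) (||v_1|| = 1).

λ_1 = 9.618,  λ_2 = 7.382,  λ_3 = 3;  v_1 ≈ (0.1263, 0.7394, 0.6613)


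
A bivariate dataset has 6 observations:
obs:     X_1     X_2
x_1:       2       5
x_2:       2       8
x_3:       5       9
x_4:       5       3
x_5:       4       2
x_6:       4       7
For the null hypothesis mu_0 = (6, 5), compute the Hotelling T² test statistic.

Step 1 — sample mean vector:
  mean(X_1) = (2 + 2 + 5 + 5 + 4 + 4) / 6 = 22/6 = 3.6667
  mean(X_2) = (5 + 8 + 9 + 3 + 2 + 7) / 6 = 34/6 = 5.6667
  x̄ = (3.6667, 5.6667),  deviation x̄ - mu_0 = (3.6667, 5.6667) - (6, 5) = (-2.3333, 0.6667).

Step 2 — sample covariance matrix, S[i,j] = (1/(n-1)) · Σ_k (x_{k,i} - mean_i) · (x_{k,j} - mean_j), divisor n-1 = 5:
  S[X_1,X_1] = ((-1.6667)·(-1.6667) + (-1.6667)·(-1.6667) + (1.3333)·(1.3333) + (1.3333)·(1.3333) + (0.3333)·(0.3333) + (0.3333)·(0.3333)) / 5 = 9.3333/5 = 1.8667
  S[X_1,X_2] = ((-1.6667)·(-0.6667) + (-1.6667)·(2.3333) + (1.3333)·(3.3333) + (1.3333)·(-2.6667) + (0.3333)·(-3.6667) + (0.3333)·(1.3333)) / 5 = -2.6667/5 = -0.5333
  S[X_2,X_2] = ((-0.6667)·(-0.6667) + (2.3333)·(2.3333) + (3.3333)·(3.3333) + (-2.6667)·(-2.6667) + (-3.6667)·(-3.6667) + (1.3333)·(1.3333)) / 5 = 39.3333/5 = 7.8667
  S = [[1.8667, -0.5333],
 [-0.5333, 7.8667]].

Step 3 — invert S. det(S) = 1.8667·7.8667 - (-0.5333)² = 14.4.
  S^{-1} = (1/det) · [[d, -b], [-b, a]] = [[0.5463, 0.037],
 [0.037, 0.1296]].

Step 4 — quadratic form (x̄ - mu_0)^T · S^{-1} · (x̄ - mu_0):
  S^{-1} · (x̄ - mu_0) = (-1.25, 0),
  (x̄ - mu_0)^T · [...] = (-2.3333)·(-1.25) + (0.6667)·(0) = 2.9167.

Step 5 — scale by n: T² = 6 · 2.9167 = 17.5.

T² ≈ 17.5


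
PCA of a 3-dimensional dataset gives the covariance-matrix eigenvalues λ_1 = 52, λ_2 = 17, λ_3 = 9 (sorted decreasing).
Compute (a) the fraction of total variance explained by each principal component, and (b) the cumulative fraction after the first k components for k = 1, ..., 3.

Step 1 — total variance = trace(Sigma) = Σ λ_i = 52 + 17 + 9 = 78.

Step 2 — fraction explained by component i = λ_i / Σ λ:
  PC1: 52/78 = 0.6667
  PC2: 17/78 = 0.2179
  PC3: 9/78 = 0.1154

Step 3 — cumulative fraction after k components = (λ_1 + ... + λ_k) / Σ λ:
  k = 1: 52/78 = 0.6667
  k = 2: (52 + 17)/78 = 69/78 = 0.8846
  k = 3: (52 + 17 + 9)/78 = 78/78 = 1

Summary (fraction, with percent):

explained: PC1 0.6667 (66.67%), PC2 0.2179 (21.79%), PC3 0.1154 (11.54%);  cumulative: 0.6667, 0.8846, 1
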